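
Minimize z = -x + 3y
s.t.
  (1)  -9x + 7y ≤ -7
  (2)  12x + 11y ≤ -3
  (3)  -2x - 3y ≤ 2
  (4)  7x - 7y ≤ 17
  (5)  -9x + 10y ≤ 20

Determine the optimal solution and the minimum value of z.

x = 13/14, y = -9/7, minimum z = -67/14

Feasible corners and z = -x + 3y:
  (56/183, -37/61) → z = -389/183
  (7/41, -32/41) → z = -103/41
  (13/14, -9/7) → z = -67/14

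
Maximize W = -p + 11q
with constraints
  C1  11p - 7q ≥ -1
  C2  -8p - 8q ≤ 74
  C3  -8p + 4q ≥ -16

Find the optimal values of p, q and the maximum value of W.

Corner points and W = -p + 11q:
  (-263/72, -403/72) → W = -695/12
  (29/3, 46/3) → W = 159
  (-7/4, -15/2) → W = -323/4

The optimum lies where 11p - 7q = -1 and -8p + 4q = -16.
Solving simultaneously gives p = 29/3, q = 46/3.

p = 29/3, q = 46/3, maximum W = 159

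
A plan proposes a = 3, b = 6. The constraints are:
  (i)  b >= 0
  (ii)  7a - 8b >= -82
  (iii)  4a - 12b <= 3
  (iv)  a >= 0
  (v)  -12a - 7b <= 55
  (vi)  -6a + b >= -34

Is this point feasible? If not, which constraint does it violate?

(i): 6 ≥ 0 ✓
(ii): -27 ≥ -82 ✓
(iii): -60 ≤ 3 ✓
(iv): 3 ≥ 0 ✓
(v): -78 ≤ 55 ✓
(vi): -12 ≥ -34 ✓

feasible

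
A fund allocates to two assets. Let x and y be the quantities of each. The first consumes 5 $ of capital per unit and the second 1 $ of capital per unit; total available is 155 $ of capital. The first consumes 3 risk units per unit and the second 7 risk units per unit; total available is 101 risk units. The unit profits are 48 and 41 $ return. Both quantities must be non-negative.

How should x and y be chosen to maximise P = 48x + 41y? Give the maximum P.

Extreme points and P = 48x + 41y:
  (0, 0) → P = 0
  (0, 101/7) → P = 4141/7
  (31, 0) → P = 1488
  (123/4, 5/4) → P = 6109/4

At the optimal vertex, 5x + y = 155 and 3x + 7y = 101.
Solving simultaneously gives x = 123/4, y = 5/4.

x = 123/4, y = 5/4, maximum P = 6109/4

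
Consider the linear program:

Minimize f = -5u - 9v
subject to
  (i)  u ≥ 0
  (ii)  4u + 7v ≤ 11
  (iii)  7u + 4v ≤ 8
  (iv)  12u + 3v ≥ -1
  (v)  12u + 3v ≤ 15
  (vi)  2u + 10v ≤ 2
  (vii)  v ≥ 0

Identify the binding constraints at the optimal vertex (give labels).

Extreme points and f = -5u - 9v:
  (0, 1/5) → f = -9/5
  (0, 0) → f = 0
  (1, 0) → f = -5

The minimum is at (1, 0). Substituting into each constraint, equality holds for (vi) and (vii); the remaining constraints have slack.

(vi) and (vii)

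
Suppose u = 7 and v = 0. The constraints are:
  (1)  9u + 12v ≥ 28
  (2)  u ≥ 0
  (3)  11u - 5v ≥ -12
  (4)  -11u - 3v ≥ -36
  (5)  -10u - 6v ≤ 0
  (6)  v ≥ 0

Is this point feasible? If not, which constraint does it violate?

Constraint (4): -11u - 3v = -77, which is not ≥ -36. All other constraints are satisfied.

not feasible — violates (4)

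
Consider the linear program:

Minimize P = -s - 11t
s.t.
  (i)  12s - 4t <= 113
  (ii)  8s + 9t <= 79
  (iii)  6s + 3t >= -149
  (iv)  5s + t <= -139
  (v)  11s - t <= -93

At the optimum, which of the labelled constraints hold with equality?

(ii) and (iii)

Extreme points and P = -s - 11t:
  (-263/5, 833/15) → P = -8374/15
  (-1330/37, 1507/37) → P = -15247/37
  (-268/9, 89/9) → P = -79

The minimum is at (-263/5, 833/15). Substituting into each constraint, equality holds for (ii) and (iii); the remaining constraints have slack.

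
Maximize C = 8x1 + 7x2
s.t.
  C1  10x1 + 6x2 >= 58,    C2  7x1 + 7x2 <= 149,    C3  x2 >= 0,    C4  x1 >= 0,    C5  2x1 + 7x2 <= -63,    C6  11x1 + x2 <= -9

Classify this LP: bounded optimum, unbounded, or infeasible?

The boundaries 2x1 + 7x2 = -63 and 11x1 + x2 = -9 meet at (0, -9), but that point violates 10x1 + 6x2 ≥ 58. Every candidate vertex is excluded by some other constraint, so the feasible region is empty.

infeasible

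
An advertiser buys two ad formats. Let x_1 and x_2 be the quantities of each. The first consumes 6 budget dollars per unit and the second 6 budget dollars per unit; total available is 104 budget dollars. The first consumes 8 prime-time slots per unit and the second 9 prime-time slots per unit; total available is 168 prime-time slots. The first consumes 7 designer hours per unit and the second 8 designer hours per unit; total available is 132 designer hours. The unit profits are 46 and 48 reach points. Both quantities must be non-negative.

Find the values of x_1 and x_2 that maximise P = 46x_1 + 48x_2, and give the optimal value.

Extreme points and P = 46x_1 + 48x_2:
  (0, 0) → P = 0
  (0, 33/2) → P = 792
  (52/3, 0) → P = 2392/3
  (20/3, 32/3) → P = 2456/3

The optimum lies where 6x_1 + 6x_2 = 104 and 7x_1 + 8x_2 = 132.
Solving simultaneously gives x_1 = 20/3, x_2 = 32/3.

x_1 = 20/3, x_2 = 32/3, maximum P = 2456/3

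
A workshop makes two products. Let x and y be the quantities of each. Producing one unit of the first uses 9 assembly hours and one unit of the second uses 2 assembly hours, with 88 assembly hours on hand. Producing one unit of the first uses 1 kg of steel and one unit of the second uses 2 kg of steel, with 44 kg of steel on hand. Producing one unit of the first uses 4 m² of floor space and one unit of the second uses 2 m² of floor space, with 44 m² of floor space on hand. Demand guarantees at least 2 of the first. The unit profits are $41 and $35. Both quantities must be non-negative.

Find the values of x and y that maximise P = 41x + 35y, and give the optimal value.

Vertices and P = 41x + 35y:
  (88/9, 0) → P = 3608/9
  (2, 0) → P = 82
  (44/5, 22/5) → P = 2574/5
  (2, 18) → P = 712

x = 2, y = 18, maximum P = 712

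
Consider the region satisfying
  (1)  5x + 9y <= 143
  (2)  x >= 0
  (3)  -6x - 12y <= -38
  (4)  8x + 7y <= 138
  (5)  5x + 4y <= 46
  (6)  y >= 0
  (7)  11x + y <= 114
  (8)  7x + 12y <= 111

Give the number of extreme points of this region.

5

The feasible vertices (each the meet of two boundaries and inside every other half-plane) are:
  (0, 19/6)
  (0, 37/4)
  (19/3, 0)
  (46/5, 0)
  (27/8, 233/32)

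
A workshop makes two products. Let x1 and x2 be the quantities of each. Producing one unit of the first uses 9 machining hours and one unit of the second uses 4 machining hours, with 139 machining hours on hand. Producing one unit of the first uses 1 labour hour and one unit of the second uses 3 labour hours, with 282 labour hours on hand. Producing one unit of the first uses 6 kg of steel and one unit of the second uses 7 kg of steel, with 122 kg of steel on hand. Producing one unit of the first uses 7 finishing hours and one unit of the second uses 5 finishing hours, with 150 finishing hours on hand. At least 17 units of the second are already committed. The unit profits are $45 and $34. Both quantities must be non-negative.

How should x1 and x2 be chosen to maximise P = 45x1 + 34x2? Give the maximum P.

Vertices and P = 45x1 + 34x2:
  (0, 122/7) → P = 4148/7
  (0, 17) → P = 578
  (1/2, 17) → P = 1201/2

x1 = 1/2, x2 = 17, maximum P = 1201/2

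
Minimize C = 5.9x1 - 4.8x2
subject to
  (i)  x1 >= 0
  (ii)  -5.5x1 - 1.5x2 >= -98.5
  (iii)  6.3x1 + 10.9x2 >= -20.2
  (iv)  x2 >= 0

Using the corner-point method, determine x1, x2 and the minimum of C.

x1 = 0, x2 = 197/3, minimum C = -1576/5

Vertices and C = 5.9x1 - 4.8x2:
  (0, 197/3) → C = -1576/5
  (0, 0) → C = 0
  (197/11, 0) → C = 11623/110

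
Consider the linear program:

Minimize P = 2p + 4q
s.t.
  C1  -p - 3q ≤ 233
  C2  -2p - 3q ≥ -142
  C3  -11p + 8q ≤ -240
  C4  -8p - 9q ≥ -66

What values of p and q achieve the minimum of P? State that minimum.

p = -1144/41, q = -2803/41, minimum P = -13500/41

Feasible corners and P = 2p + 4q:
  (-1144/41, -2803/41) → P = -13500/41
  (153, -386/3) → P = -626/3
  (2688/163, -1194/163) → P = 600/163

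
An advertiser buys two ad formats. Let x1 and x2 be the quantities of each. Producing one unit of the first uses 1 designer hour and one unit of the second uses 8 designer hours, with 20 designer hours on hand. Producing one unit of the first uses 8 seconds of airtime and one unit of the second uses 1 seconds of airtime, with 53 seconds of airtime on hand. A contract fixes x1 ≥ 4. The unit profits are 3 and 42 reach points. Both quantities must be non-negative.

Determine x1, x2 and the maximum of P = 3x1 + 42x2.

x1 = 4, x2 = 2, maximum P = 96

Vertices and P = 3x1 + 42x2:
  (53/8, 0) → P = 159/8
  (4, 0) → P = 12
  (404/63, 107/63) → P = 634/7
  (4, 2) → P = 96

The optimum lies where x1 + 8x2 = 20 and x1 = 4.
Solving simultaneously gives x1 = 4, x2 = 2.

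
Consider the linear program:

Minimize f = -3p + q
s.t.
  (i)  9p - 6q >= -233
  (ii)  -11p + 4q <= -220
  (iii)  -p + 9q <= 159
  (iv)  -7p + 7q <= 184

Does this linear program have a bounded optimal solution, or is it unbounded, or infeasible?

unbounded

From the feasible point (2616/95, 1969/95), moving in the direction (9, 1) keeps every constraint satisfied while f decreases without bound.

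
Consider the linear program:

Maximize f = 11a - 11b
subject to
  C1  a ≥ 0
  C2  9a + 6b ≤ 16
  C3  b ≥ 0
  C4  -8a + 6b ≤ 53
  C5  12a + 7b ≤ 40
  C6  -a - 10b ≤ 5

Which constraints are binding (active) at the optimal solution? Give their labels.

C2 and C3

Corner points and f = 11a - 11b:
  (0, 8/3) → f = -88/3
  (0, 0) → f = 0
  (16/9, 0) → f = 176/9

The maximum is at (16/9, 0). Substituting into each constraint, equality holds for C2 and C3; the remaining constraints have slack.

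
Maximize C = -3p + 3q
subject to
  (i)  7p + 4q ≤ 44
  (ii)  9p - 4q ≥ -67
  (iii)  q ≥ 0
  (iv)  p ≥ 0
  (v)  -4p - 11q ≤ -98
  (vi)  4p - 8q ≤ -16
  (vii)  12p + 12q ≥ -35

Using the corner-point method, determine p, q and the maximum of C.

p = 0, q = 11, maximum C = 33

Feasible corners and C = -3p + 3q:
  (0, 11) → C = 33
  (92/61, 510/61) → C = 1254/61
  (0, 98/11) → C = 294/11

At the optimal vertex, 7p + 4q = 44 and p = 0.
Solving simultaneously gives p = 0, q = 11.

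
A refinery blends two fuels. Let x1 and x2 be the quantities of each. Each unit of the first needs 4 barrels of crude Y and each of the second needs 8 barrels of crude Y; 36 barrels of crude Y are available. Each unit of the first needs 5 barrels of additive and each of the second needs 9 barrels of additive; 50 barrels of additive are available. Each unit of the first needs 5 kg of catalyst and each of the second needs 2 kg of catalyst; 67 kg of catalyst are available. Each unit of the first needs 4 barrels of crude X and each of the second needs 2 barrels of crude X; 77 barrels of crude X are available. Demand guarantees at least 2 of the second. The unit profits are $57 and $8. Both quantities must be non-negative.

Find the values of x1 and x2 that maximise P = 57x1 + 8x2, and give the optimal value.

x1 = 5, x2 = 2, maximum P = 301

Corner points and P = 57x1 + 8x2:
  (0, 9/2) → P = 36
  (0, 2) → P = 16
  (5, 2) → P = 301

The binding constraints are 4x1 + 8x2 = 36 and x2 = 2.
Solving simultaneously gives x1 = 5, x2 = 2.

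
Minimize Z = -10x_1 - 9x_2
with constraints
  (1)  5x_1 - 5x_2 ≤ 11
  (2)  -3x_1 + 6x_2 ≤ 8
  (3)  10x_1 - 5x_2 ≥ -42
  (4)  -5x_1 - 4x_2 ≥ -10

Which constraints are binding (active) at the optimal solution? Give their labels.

(2) and (4)

Corner points and Z = -10x_1 - 9x_2:
  (-53/5, -64/5) → Z = 1106/5
  (94/45, -1/9) → Z = -179/9
  (-212/45, -46/45) → Z = 2534/45
  (2/3, 5/3) → Z = -65/3

The minimum is at (2/3, 5/3). Substituting into each constraint, equality holds for (2) and (4); the remaining constraints have slack.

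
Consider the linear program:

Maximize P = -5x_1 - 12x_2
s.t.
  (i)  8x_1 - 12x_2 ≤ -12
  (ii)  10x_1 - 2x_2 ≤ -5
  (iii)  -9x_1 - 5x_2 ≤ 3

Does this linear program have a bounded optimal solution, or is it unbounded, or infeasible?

Extreme points and P = -5x_1 - 12x_2:
  (-9/26, 10/13) → P = -15/2
  (-24/37, 21/37) → P = -132/37
The feasible region has finitely many vertices and no improving ray; the maximum is -132/37 at (-24/37, 21/37).

bounded optimum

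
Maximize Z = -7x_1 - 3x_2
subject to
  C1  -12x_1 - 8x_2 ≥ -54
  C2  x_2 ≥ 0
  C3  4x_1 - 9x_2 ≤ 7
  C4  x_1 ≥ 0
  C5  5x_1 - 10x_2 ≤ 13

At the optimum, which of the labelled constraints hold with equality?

C2 and C4

Corner points and Z = -7x_1 - 3x_2:
  (271/70, 33/35) → Z = -419/14
  (0, 27/4) → Z = -81/4
  (7/4, 0) → Z = -49/4
  (0, 0) → Z = 0

The maximum is at (0, 0). Substituting into each constraint, equality holds for C2 and C4; the remaining constraints have slack.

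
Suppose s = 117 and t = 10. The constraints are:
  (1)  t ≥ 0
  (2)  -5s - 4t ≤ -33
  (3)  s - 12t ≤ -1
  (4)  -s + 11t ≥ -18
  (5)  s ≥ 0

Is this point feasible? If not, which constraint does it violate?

feasible

(1): 10 ≥ 0 ✓
(2): -625 ≤ -33 ✓
(3): -3 ≤ -1 ✓
(4): -7 ≥ -18 ✓
(5): 117 ≥ 0 ✓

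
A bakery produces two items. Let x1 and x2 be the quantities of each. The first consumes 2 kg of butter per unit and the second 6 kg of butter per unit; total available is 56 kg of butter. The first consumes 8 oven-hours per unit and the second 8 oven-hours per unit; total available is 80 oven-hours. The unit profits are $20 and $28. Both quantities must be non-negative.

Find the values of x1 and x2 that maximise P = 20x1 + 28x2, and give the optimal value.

Extreme points and P = 20x1 + 28x2:
  (0, 0) → P = 0
  (0, 28/3) → P = 784/3
  (10, 0) → P = 200
  (1, 9) → P = 272

The optimum lies where 2x1 + 6x2 = 56 and 8x1 + 8x2 = 80.
Solving simultaneously gives x1 = 1, x2 = 9.

x1 = 1, x2 = 9, maximum P = 272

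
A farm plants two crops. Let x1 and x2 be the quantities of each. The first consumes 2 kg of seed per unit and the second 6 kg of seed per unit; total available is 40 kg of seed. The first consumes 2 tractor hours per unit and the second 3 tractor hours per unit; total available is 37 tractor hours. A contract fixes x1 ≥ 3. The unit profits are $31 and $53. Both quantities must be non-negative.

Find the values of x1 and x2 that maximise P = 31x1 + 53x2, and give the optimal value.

Extreme points and P = 31x1 + 53x2:
  (37/2, 0) → P = 1147/2
  (3, 0) → P = 93
  (17, 1) → P = 580
  (3, 17/3) → P = 1180/3

The optimum lies where 2x1 + 6x2 = 40 and 2x1 + 3x2 = 37.
Solving simultaneously gives x1 = 17, x2 = 1.

x1 = 17, x2 = 1, maximum P = 580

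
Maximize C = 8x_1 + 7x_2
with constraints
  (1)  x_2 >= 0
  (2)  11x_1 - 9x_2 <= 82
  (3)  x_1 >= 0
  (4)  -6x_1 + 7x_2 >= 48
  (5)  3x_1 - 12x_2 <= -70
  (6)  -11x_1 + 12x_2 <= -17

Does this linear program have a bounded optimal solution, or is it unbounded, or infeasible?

infeasible

The boundaries 11x_1 - 9x_2 = 82 and -6x_1 + 7x_2 = 48 meet at (1006/23, 1020/23), but that point violates -11x_1 + 12x_2 ≤ -17. Every candidate vertex is excluded by some other constraint, so the feasible region is empty.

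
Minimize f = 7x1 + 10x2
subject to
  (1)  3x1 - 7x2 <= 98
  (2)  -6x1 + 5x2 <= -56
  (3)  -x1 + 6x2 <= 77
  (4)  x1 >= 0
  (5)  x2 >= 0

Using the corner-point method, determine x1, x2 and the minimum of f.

x1 = 28/3, x2 = 0, minimum f = 196/3

Extreme points and f = 7x1 + 10x2:
  (1127/11, 329/11) → f = 11179/11
  (98/3, 0) → f = 686/3
  (721/31, 518/31) → f = 10227/31
  (28/3, 0) → f = 196/3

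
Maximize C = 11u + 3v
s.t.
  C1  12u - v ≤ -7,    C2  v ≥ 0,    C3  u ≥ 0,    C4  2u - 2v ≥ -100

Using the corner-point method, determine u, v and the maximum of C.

u = 43/11, v = 593/11, maximum C = 2252/11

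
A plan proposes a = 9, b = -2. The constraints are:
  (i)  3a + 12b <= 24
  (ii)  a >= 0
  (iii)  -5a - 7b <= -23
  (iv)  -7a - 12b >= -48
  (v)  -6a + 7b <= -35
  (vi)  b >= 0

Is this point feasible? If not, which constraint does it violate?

not feasible — violates (vi)

Constraint (vi): b = -2, which is not ≥ 0. All other constraints are satisfied.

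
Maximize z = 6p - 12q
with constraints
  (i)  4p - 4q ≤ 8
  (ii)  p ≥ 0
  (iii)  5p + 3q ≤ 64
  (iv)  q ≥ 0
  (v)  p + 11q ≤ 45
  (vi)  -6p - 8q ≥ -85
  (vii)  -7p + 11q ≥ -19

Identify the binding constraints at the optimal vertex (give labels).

Feasible corners and z = 6p - 12q:
  (2, 0) → z = 12
  (67/12, 43/12) → z = -19/2
  (0, 0) → z = 0
  (0, 45/11) → z = -540/11

The maximum is at (2, 0). Substituting into each constraint, equality holds for (i) and (iv); the remaining constraints have slack.

(i) and (iv)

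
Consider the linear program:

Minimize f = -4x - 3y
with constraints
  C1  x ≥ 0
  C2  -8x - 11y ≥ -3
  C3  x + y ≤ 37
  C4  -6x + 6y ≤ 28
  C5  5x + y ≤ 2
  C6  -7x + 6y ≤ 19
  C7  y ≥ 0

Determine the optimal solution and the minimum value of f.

Corner points and f = -4x - 3y:
  (0, 3/11) → f = -9/11
  (0, 0) → f = 0
  (3/8, 0) → f = -3/2

At the optimal vertex, -8x - 11y = -3 and y = 0.
Solving simultaneously gives x = 3/8, y = 0.

x = 3/8, y = 0, minimum f = -3/2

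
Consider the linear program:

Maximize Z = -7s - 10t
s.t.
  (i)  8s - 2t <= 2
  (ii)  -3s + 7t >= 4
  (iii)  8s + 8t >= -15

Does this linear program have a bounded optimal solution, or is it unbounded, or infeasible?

bounded optimum

Corner points and Z = -7s - 10t:
  (11/25, 19/25) → Z = -267/25
  (-137/80, -13/80) → Z = 1089/80
The feasible region has finitely many vertices and no improving ray; the maximum is 1089/80 at (-137/80, -13/80).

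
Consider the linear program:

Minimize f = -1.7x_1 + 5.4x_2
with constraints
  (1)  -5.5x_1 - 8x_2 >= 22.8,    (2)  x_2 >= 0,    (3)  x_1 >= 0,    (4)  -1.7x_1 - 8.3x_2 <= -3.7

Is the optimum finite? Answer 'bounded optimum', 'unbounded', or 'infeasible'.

infeasible

The boundaries -5.5x_1 - 8x_2 = 22.8 and -1.7x_1 - 8.3x_2 = -3.7 meet at (-21884/3205, 5911/3205), but that point violates x_1 ≥ 0. Every candidate vertex is excluded by some other constraint, so the feasible region is empty.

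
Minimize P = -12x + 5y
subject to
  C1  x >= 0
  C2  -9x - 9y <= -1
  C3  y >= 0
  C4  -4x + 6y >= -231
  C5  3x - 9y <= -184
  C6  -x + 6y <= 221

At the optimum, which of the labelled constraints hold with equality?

C5 and C6

Extreme points and P = -12x + 5y:
  (0, 184/9) → P = 920/9
  (0, 221/6) → P = 1105/6
  (295/3, 479/9) → P = -8225/9

The minimum is at (295/3, 479/9). Substituting into each constraint, equality holds for C5 and C6; the remaining constraints have slack.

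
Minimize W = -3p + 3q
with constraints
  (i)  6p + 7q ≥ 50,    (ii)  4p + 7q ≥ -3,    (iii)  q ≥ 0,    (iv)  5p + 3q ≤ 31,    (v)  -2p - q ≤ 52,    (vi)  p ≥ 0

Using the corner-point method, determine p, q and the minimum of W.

Corner points and W = -3p + 3q:
  (67/17, 64/17) → W = -9/17
  (0, 50/7) → W = 150/7
  (0, 31/3) → W = 31

p = 67/17, q = 64/17, minimum W = -9/17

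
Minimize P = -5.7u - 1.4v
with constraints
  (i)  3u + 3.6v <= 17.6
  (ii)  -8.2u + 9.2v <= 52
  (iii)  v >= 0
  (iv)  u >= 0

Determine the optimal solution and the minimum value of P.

Corner points and P = -5.7u - 1.4v:
  (88/15, 0) → P = -836/25
  (0, 44/9) → P = -308/45
  (0, 0) → P = 0

The optimum lies where 3u + 3.6v = 17.6 and v = 0.
Solving simultaneously gives u = 88/15, v = 0.

u = 88/15, v = 0, minimum P = -836/25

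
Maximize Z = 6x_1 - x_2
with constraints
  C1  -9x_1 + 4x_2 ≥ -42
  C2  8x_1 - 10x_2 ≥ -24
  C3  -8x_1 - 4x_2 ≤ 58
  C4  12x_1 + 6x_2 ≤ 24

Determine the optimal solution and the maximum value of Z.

x_1 = 58/17, x_2 = -48/17, maximum Z = 396/17

Extreme points and Z = 6x_1 - x_2:
  (-16/17, -429/34) → Z = 237/34
  (58/17, -48/17) → Z = 396/17
  (-169/28, -17/7) → Z = -473/14
  (4/7, 20/7) → Z = 4/7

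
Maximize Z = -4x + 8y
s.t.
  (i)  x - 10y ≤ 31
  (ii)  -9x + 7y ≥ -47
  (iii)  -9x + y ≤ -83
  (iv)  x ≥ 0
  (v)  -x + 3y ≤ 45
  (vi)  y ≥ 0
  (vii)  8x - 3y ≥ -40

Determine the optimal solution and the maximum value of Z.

Feasible corners and Z = -4x + 8y:
  (89/9, 6) → Z = 76/9
  (114/5, 113/5) → Z = 448/5
  (147/13, 244/13) → Z = 1364/13

At the optimal vertex, -9x + y = -83 and -x + 3y = 45.
Solving simultaneously gives x = 147/13, y = 244/13.

x = 147/13, y = 244/13, maximum Z = 1364/13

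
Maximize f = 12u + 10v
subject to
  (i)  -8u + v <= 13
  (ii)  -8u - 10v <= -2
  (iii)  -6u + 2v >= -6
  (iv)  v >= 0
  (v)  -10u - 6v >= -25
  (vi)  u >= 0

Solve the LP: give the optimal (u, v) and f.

u = 0, v = 25/6, maximum f = 125/3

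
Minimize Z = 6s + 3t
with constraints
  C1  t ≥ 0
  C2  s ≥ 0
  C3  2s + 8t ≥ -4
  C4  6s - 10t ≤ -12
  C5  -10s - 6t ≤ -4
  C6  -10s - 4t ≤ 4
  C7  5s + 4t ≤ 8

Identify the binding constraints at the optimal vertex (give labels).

C2 and C4

Extreme points and Z = 6s + 3t:
  (0, 6/5) → Z = 18/5
  (0, 2) → Z = 6
  (16/37, 54/37) → Z = 258/37

The minimum is at (0, 6/5). Substituting into each constraint, equality holds for C2 and C4; the remaining constraints have slack.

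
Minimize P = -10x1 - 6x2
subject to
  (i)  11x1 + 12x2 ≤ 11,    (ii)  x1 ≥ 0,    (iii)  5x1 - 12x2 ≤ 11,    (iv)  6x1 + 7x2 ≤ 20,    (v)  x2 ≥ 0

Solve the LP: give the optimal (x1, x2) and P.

Extreme points and P = -10x1 - 6x2:
  (0, 11/12) → P = -11/2
  (1, 0) → P = -10
  (0, 0) → P = 0

At the optimal vertex, 11x1 + 12x2 = 11 and x2 = 0.
Solving simultaneously gives x1 = 1, x2 = 0.

x1 = 1, x2 = 0, minimum P = -10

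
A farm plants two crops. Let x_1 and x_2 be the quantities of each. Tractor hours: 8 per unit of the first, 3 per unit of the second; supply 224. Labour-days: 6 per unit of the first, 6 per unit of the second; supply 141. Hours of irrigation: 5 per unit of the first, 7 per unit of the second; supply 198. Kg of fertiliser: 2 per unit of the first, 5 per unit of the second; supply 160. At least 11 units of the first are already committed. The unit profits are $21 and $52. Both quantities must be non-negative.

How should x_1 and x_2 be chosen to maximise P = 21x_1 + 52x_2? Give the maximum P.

x_1 = 11, x_2 = 25/2, maximum P = 881

Feasible corners and P = 21x_1 + 52x_2:
  (47/2, 0) → P = 987/2
  (11, 0) → P = 231
  (11, 25/2) → P = 881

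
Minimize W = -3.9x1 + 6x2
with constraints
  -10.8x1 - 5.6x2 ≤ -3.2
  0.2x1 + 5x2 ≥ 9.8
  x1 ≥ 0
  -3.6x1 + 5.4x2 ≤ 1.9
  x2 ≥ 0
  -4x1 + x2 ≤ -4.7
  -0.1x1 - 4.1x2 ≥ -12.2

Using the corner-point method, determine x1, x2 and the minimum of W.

x1 = 122, x2 = 0, minimum W = -475.8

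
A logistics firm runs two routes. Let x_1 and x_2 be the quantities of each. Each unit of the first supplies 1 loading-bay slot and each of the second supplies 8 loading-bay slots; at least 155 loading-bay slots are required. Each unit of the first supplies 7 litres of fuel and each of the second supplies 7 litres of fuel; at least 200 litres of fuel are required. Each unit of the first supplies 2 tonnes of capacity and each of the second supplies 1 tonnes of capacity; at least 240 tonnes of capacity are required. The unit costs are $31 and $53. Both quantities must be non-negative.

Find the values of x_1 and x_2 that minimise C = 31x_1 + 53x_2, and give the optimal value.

Feasible corners and C = 31x_1 + 53x_2:
  (0, 240) → C = 12720
  (155, 0) → C = 4805
  (353/3, 14/3) → C = 3895
The feasible region is unbounded (it extends along (0, 1), (1, 0)), but C strictly increases along every unbounded feasible direction, so there is no improving ray and the minimum is attained at a vertex.

x_1 = 353/3, x_2 = 14/3, minimum C = 3895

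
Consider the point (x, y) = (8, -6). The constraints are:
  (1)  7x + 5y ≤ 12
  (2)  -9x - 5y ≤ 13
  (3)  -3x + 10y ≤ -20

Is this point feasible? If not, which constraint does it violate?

not feasible — violates (1)

Constraint (1): 7x + 5y = 26, which is not ≤ 12. All other constraints are satisfied.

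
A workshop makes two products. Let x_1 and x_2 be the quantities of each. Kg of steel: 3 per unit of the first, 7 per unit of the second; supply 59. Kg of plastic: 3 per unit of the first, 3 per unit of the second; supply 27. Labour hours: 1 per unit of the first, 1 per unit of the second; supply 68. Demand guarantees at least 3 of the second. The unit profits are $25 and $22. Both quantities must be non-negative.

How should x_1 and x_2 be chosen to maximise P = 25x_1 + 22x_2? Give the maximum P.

x_1 = 6, x_2 = 3, maximum P = 216

Corner points and P = 25x_1 + 22x_2:
  (0, 59/7) → P = 1298/7
  (0, 3) → P = 66
  (1, 8) → P = 201
  (6, 3) → P = 216

At the optimal vertex, 3x_1 + 3x_2 = 27 and x_2 = 3.
Solving simultaneously gives x_1 = 6, x_2 = 3.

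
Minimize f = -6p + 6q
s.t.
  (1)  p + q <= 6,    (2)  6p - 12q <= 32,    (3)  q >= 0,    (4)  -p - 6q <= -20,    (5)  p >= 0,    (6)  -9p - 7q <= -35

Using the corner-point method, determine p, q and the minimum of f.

Corner points and f = -6p + 6q:
  (16/5, 14/5) → f = -12/5
  (0, 6) → f = 36
  (70/47, 145/47) → f = 450/47
  (0, 5) → f = 30

The binding constraints are p + q = 6 and -p - 6q = -20.
Solving simultaneously gives p = 16/5, q = 14/5.

p = 16/5, q = 14/5, minimum f = -12/5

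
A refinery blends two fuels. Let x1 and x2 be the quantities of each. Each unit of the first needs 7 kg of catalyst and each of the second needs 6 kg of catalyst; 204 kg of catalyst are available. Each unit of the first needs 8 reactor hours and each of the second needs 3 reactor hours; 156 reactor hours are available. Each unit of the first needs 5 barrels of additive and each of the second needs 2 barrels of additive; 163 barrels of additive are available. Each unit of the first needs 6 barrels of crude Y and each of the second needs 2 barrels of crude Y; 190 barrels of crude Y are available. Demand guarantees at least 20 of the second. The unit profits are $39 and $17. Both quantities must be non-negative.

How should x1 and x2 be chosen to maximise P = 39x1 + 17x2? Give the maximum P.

Vertices and P = 39x1 + 17x2:
  (0, 34) → P = 578
  (0, 20) → P = 340
  (12, 20) → P = 808

The optimum lies where 7x1 + 6x2 = 204 and 8x1 + 3x2 = 156.
Solving simultaneously gives x1 = 12, x2 = 20.

x1 = 12, x2 = 20, maximum P = 808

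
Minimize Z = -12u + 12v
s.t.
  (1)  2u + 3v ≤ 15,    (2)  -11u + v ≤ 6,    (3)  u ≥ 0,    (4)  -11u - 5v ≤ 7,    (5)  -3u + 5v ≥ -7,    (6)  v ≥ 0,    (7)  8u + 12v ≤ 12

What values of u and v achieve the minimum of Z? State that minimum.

Feasible corners and Z = -12u + 12v:
  (0, 0) → Z = 0
  (0, 1) → Z = 12
  (3/2, 0) → Z = -18

u = 3/2, v = 0, minimum Z = -18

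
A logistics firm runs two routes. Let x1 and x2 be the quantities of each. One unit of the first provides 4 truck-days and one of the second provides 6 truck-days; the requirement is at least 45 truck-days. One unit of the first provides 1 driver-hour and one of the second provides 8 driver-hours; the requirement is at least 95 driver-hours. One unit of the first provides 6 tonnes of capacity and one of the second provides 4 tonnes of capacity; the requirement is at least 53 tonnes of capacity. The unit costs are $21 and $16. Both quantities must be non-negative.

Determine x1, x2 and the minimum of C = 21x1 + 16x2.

x1 = 1, x2 = 47/4, minimum C = 209

Feasible corners and C = 21x1 + 16x2:
  (0, 53/4) → C = 212
  (95, 0) → C = 1995
  (1, 47/4) → C = 209
The feasible region is unbounded (it extends along (0, 1), (1, 0)), but C strictly increases along every unbounded feasible direction, so there is no improving ray and the minimum is attained at a vertex.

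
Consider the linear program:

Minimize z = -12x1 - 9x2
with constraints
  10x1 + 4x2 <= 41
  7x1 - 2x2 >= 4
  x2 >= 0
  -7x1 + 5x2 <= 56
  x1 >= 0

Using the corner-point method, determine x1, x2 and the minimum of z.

Vertices and z = -12x1 - 9x2:
  (49/24, 247/48) → z = -1133/16
  (41/10, 0) → z = -246/5
  (4/7, 0) → z = -48/7

x1 = 49/24, x2 = 247/48, minimum z = -1133/16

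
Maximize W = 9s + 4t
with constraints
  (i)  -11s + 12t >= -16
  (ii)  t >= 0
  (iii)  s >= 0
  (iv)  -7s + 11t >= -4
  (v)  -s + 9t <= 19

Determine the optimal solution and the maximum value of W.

s = 124/29, t = 75/29, maximum W = 1416/29

Corner points and W = 9s + 4t:
  (128/37, 68/37) → W = 1424/37
  (124/29, 75/29) → W = 1416/29
  (0, 0) → W = 0
  (4/7, 0) → W = 36/7
  (0, 19/9) → W = 76/9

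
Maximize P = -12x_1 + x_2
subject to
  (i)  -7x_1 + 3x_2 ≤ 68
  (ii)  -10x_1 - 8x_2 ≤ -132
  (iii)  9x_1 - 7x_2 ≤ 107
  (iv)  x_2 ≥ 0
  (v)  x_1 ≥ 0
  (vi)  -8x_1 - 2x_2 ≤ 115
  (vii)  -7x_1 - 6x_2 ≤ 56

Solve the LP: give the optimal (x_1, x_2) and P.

Vertices and P = -12x_1 + x_2:
  (0, 68/3) → P = 68/3
  (890/71, 59/71) → P = -10621/71
  (0, 33/2) → P = 33/2
The feasible region is unbounded (it extends along (3, 7), (7, 9)), but P strictly decreases along every unbounded feasible direction, so there is no improving ray and the maximum is attained at a vertex.

The binding constraints are -7x_1 + 3x_2 = 68 and x_1 = 0.
Solving simultaneously gives x_1 = 0, x_2 = 68/3.

x_1 = 0, x_2 = 68/3, maximum P = 68/3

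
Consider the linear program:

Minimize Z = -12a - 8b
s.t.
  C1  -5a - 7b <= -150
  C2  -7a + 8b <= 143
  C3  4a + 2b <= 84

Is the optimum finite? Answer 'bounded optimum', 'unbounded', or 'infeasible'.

bounded optimum

Corner points and Z = -12a - 8b:
  (199/89, 1765/89) → Z = -16508/89
  (16, 10) → Z = -272
  (193/23, 580/23) → Z = -6956/23
The feasible region has finitely many vertices and no improving ray; the minimum is -6956/23 at (193/23, 580/23).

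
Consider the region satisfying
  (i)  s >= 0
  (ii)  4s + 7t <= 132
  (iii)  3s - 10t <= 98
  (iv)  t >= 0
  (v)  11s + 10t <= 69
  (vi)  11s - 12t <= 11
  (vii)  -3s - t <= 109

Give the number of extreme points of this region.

Of the 21 pairwise boundary intersections, those satisfying every inequality are:
  (0, 0)
  (0, 69/10)
  (1, 0)
  (469/121, 29/11)

4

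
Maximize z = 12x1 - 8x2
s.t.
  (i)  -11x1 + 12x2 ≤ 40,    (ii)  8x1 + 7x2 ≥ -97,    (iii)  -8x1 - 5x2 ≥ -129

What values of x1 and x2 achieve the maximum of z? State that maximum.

x1 = 347/4, x2 = -113, maximum z = 1945

Corner points and z = 12x1 - 8x2:
  (-1444/173, -747/173) → z = -11352/173
  (1348/151, 1739/151) → z = 2264/151
  (347/4, -113) → z = 1945

The binding constraints are 8x1 + 7x2 = -97 and -8x1 - 5x2 = -129.
Solving simultaneously gives x1 = 347/4, x2 = -113.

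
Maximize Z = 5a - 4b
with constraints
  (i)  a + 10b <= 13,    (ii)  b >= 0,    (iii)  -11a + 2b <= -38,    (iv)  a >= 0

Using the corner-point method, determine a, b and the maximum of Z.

a = 13, b = 0, maximum Z = 65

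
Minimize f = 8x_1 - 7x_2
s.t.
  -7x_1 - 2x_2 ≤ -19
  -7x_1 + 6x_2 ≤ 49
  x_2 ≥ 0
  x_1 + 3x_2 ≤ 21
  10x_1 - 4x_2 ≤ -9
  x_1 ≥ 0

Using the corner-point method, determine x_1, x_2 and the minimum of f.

x_1 = 15/19, x_2 = 128/19, minimum f = -776/19

Feasible corners and f = 8x_1 - 7x_2:
  (15/19, 128/19) → f = -776/19
  (29/24, 253/48) → f = -1307/48
  (57/34, 219/34) → f = -1077/34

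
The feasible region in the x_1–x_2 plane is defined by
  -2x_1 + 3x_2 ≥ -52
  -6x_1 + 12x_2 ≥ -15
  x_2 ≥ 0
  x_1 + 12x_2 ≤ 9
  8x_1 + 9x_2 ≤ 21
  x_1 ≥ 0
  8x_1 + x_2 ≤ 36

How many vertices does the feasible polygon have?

Pairwise boundary intersections that survive every other constraint:
  (5/2, 0)
  (129/50, 1/25)
  (0, 0)
  (57/29, 17/29)
  (0, 3/4)

5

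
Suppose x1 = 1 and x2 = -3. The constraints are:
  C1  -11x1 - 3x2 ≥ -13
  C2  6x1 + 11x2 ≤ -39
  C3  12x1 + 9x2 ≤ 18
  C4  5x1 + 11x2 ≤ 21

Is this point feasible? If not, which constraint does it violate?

Constraint C2: 6x1 + 11x2 = -27, which is not ≤ -39. All other constraints are satisfied.

not feasible — violates C2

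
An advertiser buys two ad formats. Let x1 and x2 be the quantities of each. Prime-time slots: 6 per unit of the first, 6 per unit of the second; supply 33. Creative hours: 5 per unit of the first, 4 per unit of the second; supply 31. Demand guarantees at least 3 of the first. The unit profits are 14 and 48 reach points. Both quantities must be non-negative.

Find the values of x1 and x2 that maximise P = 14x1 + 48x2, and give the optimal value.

Extreme points and P = 14x1 + 48x2:
  (11/2, 0) → P = 77
  (3, 0) → P = 42
  (3, 5/2) → P = 162

The binding constraints are 6x1 + 6x2 = 33 and x1 = 3.
Solving simultaneously gives x1 = 3, x2 = 5/2.

x1 = 3, x2 = 5/2, maximum P = 162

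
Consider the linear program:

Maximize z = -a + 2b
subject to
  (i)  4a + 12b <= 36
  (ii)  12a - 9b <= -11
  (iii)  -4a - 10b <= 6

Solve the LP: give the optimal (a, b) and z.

a = -54, b = 21, maximum z = 96

Extreme points and z = -a + 2b:
  (16/15, 119/45) → z = 38/9
  (-54, 21) → z = 96
  (-41/39, -7/39) → z = 9/13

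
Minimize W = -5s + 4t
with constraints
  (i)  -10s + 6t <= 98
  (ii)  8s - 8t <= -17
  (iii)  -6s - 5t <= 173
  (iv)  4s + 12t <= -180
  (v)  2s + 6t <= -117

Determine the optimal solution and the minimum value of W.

s = -519/32, t = -451/32, minimum W = 791/32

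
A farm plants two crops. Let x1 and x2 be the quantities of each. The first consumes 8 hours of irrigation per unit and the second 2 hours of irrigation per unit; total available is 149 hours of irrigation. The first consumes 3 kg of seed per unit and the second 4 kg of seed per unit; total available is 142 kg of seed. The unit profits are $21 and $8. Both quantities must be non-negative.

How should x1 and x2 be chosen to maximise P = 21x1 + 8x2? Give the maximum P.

x1 = 12, x2 = 53/2, maximum P = 464

Feasible corners and P = 21x1 + 8x2:
  (0, 0) → P = 0
  (0, 71/2) → P = 284
  (149/8, 0) → P = 3129/8
  (12, 53/2) → P = 464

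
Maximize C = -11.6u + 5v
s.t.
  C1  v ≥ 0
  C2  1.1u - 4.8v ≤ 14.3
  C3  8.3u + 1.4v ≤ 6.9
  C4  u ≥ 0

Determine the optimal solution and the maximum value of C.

u = 0, v = 69/14, maximum C = 345/14

Extreme points and C = -11.6u + 5v:
  (69/83, 0) → C = -4002/415
  (0, 0) → C = 0
  (0, 69/14) → C = 345/14

At the optimal vertex, 8.3u + 1.4v = 6.9 and u = 0.
Solving simultaneously gives u = 0, v = 69/14.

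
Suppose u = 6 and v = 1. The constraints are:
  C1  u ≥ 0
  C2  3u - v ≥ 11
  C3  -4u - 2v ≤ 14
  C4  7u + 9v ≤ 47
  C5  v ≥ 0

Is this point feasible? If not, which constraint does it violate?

Constraint C4: 7u + 9v = 51, which is not ≤ 47. All other constraints are satisfied.

not feasible — violates C4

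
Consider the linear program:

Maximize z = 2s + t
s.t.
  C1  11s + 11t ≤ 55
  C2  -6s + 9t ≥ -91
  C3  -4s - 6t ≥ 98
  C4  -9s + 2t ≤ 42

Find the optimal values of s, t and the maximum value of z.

Extreme points and z = 2s + t:
  (-14/3, -119/9) → z = -203/9
  (-560/69, -357/23) → z = -2191/69
  (-224/31, -357/31) → z = -805/31

The optimum lies where -6s + 9t = -91 and -4s - 6t = 98.
Solving simultaneously gives s = -14/3, t = -119/9.

s = -14/3, t = -119/9, maximum z = -203/9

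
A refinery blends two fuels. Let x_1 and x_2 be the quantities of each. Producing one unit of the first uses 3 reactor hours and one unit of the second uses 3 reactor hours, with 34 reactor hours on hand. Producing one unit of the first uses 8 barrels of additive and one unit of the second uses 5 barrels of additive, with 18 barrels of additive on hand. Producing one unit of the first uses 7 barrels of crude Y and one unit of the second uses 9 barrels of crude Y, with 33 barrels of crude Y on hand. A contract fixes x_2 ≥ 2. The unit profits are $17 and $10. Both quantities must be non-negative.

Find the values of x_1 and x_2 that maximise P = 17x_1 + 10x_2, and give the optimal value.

x_1 = 1, x_2 = 2, maximum P = 37

The binding constraints are 8x_1 + 5x_2 = 18 and x_2 = 2.
Solving simultaneously gives x_1 = 1, x_2 = 2.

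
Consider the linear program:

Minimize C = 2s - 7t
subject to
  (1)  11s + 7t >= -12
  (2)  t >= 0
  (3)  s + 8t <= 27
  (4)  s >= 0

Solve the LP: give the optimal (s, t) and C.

s = 0, t = 27/8, minimum C = -189/8

Feasible corners and C = 2s - 7t:
  (27, 0) → C = 54
  (0, 0) → C = 0
  (0, 27/8) → C = -189/8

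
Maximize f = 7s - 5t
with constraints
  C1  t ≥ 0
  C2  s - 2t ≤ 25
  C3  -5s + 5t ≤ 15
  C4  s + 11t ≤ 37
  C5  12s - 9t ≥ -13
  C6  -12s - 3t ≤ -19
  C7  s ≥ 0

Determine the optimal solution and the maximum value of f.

s = 349/13, t = 12/13, maximum f = 2383/13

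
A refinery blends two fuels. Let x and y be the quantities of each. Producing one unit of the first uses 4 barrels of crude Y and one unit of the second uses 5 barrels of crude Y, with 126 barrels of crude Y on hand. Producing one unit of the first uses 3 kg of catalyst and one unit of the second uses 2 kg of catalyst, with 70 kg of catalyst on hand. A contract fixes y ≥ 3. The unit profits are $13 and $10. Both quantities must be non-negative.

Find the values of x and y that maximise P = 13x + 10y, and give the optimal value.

Corner points and P = 13x + 10y:
  (0, 126/5) → P = 252
  (0, 3) → P = 30
  (14, 14) → P = 322
  (64/3, 3) → P = 922/3

x = 14, y = 14, maximum P = 322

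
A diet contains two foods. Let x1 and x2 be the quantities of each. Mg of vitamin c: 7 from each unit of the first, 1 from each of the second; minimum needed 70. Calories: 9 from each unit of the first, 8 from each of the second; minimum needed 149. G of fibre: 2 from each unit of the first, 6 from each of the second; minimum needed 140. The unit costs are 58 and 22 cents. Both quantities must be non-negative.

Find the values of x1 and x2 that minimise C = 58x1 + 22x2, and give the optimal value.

Corner points and C = 58x1 + 22x2:
  (0, 70) → C = 1540
  (70, 0) → C = 4060
  (7, 21) → C = 868
The feasible region is unbounded (it extends along (0, 1), (1, 0)), but C strictly increases along every unbounded feasible direction, so there is no improving ray and the minimum is attained at a vertex.

At the optimal vertex, 7x1 + x2 = 70 and 2x1 + 6x2 = 140.
Solving simultaneously gives x1 = 7, x2 = 21.

x1 = 7, x2 = 21, minimum C = 868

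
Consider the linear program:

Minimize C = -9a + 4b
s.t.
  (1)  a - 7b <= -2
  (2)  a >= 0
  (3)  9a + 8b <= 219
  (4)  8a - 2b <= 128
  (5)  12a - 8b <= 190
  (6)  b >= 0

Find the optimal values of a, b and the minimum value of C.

a = 50/3, b = 8/3, minimum C = -418/3

Corner points and C = -9a + 4b:
  (0, 2/7) → C = 8/7
  (50/3, 8/3) → C = -418/3
  (0, 219/8) → C = 219/2
  (731/41, 300/41) → C = -5379/41

At the optimal vertex, a - 7b = -2 and 8a - 2b = 128.
Solving simultaneously gives a = 50/3, b = 8/3.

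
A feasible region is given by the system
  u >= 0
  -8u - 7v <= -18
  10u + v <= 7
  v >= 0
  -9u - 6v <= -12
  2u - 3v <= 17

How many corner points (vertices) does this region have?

3

Pairwise boundary intersections that survive every other constraint:
  (0, 18/7)
  (0, 7)
  (1/2, 2)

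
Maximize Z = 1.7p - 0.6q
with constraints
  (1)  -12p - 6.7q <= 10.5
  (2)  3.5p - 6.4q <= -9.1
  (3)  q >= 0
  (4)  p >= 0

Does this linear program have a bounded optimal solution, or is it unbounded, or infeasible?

unbounded

From the feasible point (0, 1.421875), moving in the direction (6.4, 3.5) keeps every constraint satisfied while Z increases without bound.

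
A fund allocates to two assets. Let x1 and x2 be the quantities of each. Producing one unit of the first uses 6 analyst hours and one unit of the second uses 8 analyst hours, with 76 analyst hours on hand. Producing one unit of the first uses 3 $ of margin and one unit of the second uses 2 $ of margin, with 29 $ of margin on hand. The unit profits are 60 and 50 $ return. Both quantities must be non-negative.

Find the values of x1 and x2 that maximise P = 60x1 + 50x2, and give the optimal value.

Vertices and P = 60x1 + 50x2:
  (0, 0) → P = 0
  (0, 19/2) → P = 475
  (29/3, 0) → P = 580
  (20/3, 9/2) → P = 625

x1 = 20/3, x2 = 9/2, maximum P = 625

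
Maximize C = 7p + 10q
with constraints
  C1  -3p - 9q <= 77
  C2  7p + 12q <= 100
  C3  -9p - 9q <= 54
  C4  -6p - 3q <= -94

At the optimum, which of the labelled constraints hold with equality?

Feasible corners and C = 7p + 10q:
  (608/9, -839/27) → C = 4378/27
  (359/15, -248/15) → C = 11/5
  (276/17, -58/51) → C = 5216/51

The maximum is at (608/9, -839/27). Substituting into each constraint, equality holds for C1 and C2; the remaining constraints have slack.

C1 and C2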